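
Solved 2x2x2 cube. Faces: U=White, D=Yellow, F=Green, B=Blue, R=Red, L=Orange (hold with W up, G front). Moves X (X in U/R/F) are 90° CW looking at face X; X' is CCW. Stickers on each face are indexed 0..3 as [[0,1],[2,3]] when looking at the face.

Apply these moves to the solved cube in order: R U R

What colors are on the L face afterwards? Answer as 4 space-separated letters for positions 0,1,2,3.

Answer: G Y O O

Derivation:
After move 1 (R): R=RRRR U=WGWG F=GYGY D=YBYB B=WBWB
After move 2 (U): U=WWGG F=RRGY R=WBRR B=OOWB L=GYOO
After move 3 (R): R=RWRB U=WRGY F=RBGB D=YWYO B=GOWB
Query: L face = GYOO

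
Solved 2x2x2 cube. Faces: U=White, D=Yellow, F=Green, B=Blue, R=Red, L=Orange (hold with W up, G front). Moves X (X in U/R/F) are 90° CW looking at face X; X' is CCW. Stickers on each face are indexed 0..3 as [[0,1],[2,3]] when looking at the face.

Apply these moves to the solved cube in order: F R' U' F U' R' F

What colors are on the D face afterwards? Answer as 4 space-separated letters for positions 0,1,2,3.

After move 1 (F): F=GGGG U=WWOO R=WRWR D=RRYY L=OYOY
After move 2 (R'): R=RRWW U=WBOB F=GWGO D=RGYG B=YBRB
After move 3 (U'): U=BBWO F=OYGO R=GWWW B=RRRB L=YBOY
After move 4 (F): F=GOOY U=BBYB R=WWOW D=WGYG L=YROG
After move 5 (U'): U=BBBY F=YROY R=GOOW B=WWRB L=RROG
After move 6 (R'): R=OWGO U=BRBW F=YBOY D=WRYY B=GWGB
After move 7 (F): F=OYYB U=BRGR R=BWWO D=GOYY L=RWOR
Query: D face = GOYY

Answer: G O Y Y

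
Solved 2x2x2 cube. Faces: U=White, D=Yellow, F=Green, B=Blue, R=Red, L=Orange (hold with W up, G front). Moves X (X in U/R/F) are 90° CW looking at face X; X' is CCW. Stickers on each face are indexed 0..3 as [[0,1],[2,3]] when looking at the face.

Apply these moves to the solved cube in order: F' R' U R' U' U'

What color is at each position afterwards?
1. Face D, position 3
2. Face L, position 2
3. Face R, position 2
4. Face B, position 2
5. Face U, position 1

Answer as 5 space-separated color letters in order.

Answer: R O Y G B

Derivation:
After move 1 (F'): F=GGGG U=WWRR R=YRYR D=OOYY L=OWOW
After move 2 (R'): R=RRYY U=WBRB F=GWGR D=OGYG B=YBOB
After move 3 (U): U=RWBB F=RRGR R=YBYY B=OWOB L=GWOW
After move 4 (R'): R=BYYY U=ROBO F=RWGB D=ORYR B=GWGB
After move 5 (U'): U=OORB F=GWGB R=RWYY B=BYGB L=GWOW
After move 6 (U'): U=OBOR F=GWGB R=GWYY B=RWGB L=BYOW
Query 1: D[3] = R
Query 2: L[2] = O
Query 3: R[2] = Y
Query 4: B[2] = G
Query 5: U[1] = B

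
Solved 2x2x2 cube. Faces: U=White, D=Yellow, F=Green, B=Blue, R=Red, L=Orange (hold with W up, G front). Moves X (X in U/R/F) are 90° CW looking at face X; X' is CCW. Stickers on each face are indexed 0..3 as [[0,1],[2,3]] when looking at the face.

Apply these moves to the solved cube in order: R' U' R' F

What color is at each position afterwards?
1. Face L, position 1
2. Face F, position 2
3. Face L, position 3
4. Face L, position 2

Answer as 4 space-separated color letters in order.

Answer: Y W O O

Derivation:
After move 1 (R'): R=RRRR U=WBWB F=GWGW D=YGYG B=YBYB
After move 2 (U'): U=BBWW F=OOGW R=GWRR B=RRYB L=YBOO
After move 3 (R'): R=WRGR U=BYWR F=OBGW D=YOYW B=GRGB
After move 4 (F): F=GOWB U=BYOB R=WRRR D=GWYW L=YYOO
Query 1: L[1] = Y
Query 2: F[2] = W
Query 3: L[3] = O
Query 4: L[2] = O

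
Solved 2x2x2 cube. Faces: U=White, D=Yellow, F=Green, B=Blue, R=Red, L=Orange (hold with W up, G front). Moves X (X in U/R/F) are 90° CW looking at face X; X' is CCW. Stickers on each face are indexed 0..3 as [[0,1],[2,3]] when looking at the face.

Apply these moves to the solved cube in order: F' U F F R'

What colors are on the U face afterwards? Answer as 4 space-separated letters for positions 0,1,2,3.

After move 1 (F'): F=GGGG U=WWRR R=YRYR D=OOYY L=OWOW
After move 2 (U): U=RWRW F=YRGG R=BBYR B=OWBB L=GGOW
After move 3 (F): F=GYGR U=RWWG R=RBWR D=YBYY L=GOOO
After move 4 (F): F=GGRY U=RWOO R=WBGR D=WRYY L=GYOB
After move 5 (R'): R=BRWG U=RBOO F=GWRO D=WGYY B=YWRB
Query: U face = RBOO

Answer: R B O O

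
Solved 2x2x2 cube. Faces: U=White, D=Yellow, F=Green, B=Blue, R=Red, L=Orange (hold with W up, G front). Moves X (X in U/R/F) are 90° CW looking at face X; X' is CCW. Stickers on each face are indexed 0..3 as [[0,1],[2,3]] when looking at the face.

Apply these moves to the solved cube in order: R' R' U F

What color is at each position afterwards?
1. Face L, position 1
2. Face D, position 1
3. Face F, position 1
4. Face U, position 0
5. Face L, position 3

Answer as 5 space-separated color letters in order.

After move 1 (R'): R=RRRR U=WBWB F=GWGW D=YGYG B=YBYB
After move 2 (R'): R=RRRR U=WYWY F=GBGB D=YWYW B=GBGB
After move 3 (U): U=WWYY F=RRGB R=GBRR B=OOGB L=GBOO
After move 4 (F): F=GRBR U=WWOB R=YBYR D=RGYW L=GYOW
Query 1: L[1] = Y
Query 2: D[1] = G
Query 3: F[1] = R
Query 4: U[0] = W
Query 5: L[3] = W

Answer: Y G R W W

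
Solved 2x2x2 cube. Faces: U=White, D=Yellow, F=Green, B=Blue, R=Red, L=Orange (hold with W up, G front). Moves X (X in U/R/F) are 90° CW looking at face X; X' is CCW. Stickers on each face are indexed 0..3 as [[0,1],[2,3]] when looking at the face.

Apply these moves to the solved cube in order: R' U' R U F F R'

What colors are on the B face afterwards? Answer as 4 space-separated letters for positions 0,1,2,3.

After move 1 (R'): R=RRRR U=WBWB F=GWGW D=YGYG B=YBYB
After move 2 (U'): U=BBWW F=OOGW R=GWRR B=RRYB L=YBOO
After move 3 (R): R=RGRW U=BOWW F=OGGG D=YYYR B=WRBB
After move 4 (U): U=WBWO F=RGGG R=WRRW B=YBBB L=OGOO
After move 5 (F): F=GRGG U=WBOG R=WROW D=RWYR L=OYOY
After move 6 (F): F=GGGR U=WBYY R=ORGW D=OWYR L=OROW
After move 7 (R'): R=RWOG U=WBYY F=GBGY D=OGYR B=RBWB
Query: B face = RBWB

Answer: R B W B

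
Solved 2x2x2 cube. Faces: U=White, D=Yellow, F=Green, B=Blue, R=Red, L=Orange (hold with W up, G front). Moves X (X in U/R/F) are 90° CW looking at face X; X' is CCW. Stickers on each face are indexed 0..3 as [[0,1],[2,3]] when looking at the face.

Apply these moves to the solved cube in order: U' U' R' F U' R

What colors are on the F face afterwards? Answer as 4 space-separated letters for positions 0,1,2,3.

After move 1 (U'): U=WWWW F=OOGG R=GGRR B=RRBB L=BBOO
After move 2 (U'): U=WWWW F=BBGG R=OORR B=GGBB L=RROO
After move 3 (R'): R=OROR U=WBWG F=BWGW D=YBYG B=YGYB
After move 4 (F): F=GBWW U=WBOR R=WRGR D=OOYG L=RYOB
After move 5 (U'): U=BRWO F=RYWW R=GBGR B=WRYB L=YGOB
After move 6 (R): R=GGRB U=BYWW F=ROWG D=OYYW B=ORRB
Query: F face = ROWG

Answer: R O W G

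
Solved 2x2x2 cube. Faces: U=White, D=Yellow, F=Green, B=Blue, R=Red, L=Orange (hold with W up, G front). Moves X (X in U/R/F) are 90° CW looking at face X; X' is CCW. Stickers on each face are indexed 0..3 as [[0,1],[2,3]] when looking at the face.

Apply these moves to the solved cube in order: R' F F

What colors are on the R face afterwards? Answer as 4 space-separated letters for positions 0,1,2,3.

Answer: O R O R

Derivation:
After move 1 (R'): R=RRRR U=WBWB F=GWGW D=YGYG B=YBYB
After move 2 (F): F=GGWW U=WBOO R=WRBR D=RRYG L=OYOG
After move 3 (F): F=WGWG U=WBGY R=OROR D=BWYG L=OROR
Query: R face = OROR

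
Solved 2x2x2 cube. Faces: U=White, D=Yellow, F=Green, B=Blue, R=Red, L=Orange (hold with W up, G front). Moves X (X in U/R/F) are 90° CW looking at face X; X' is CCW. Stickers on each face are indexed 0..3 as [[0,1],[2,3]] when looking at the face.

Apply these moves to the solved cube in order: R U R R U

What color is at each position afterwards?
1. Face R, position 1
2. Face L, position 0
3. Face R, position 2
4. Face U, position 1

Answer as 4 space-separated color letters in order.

Answer: O R B W

Derivation:
After move 1 (R): R=RRRR U=WGWG F=GYGY D=YBYB B=WBWB
After move 2 (U): U=WWGG F=RRGY R=WBRR B=OOWB L=GYOO
After move 3 (R): R=RWRB U=WRGY F=RBGB D=YWYO B=GOWB
After move 4 (R): R=RRBW U=WBGB F=RWGO D=YWYG B=YORB
After move 5 (U): U=GWBB F=RRGO R=YOBW B=GYRB L=RWOO
Query 1: R[1] = O
Query 2: L[0] = R
Query 3: R[2] = B
Query 4: U[1] = W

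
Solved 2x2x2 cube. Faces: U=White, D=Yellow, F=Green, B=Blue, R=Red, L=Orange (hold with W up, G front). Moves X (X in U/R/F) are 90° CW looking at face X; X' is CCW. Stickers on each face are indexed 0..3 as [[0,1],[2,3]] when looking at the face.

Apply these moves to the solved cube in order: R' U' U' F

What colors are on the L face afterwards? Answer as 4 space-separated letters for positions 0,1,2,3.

Answer: R Y O G

Derivation:
After move 1 (R'): R=RRRR U=WBWB F=GWGW D=YGYG B=YBYB
After move 2 (U'): U=BBWW F=OOGW R=GWRR B=RRYB L=YBOO
After move 3 (U'): U=BWBW F=YBGW R=OORR B=GWYB L=RROO
After move 4 (F): F=GYWB U=BWOR R=BOWR D=ROYG L=RYOG
Query: L face = RYOG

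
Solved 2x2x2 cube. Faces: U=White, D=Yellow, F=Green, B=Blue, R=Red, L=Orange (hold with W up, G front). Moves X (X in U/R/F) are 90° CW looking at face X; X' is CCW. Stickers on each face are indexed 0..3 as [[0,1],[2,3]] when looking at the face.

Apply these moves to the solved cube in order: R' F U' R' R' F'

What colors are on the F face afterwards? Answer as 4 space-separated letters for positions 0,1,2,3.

Answer: Y W O W

Derivation:
After move 1 (R'): R=RRRR U=WBWB F=GWGW D=YGYG B=YBYB
After move 2 (F): F=GGWW U=WBOO R=WRBR D=RRYG L=OYOG
After move 3 (U'): U=BOWO F=OYWW R=GGBR B=WRYB L=YBOG
After move 4 (R'): R=GRGB U=BYWW F=OOWO D=RYYW B=GRRB
After move 5 (R'): R=RBGG U=BRWG F=OYWW D=ROYO B=WRYB
After move 6 (F'): F=YWOW U=BRRG R=OBRG D=BGYO L=YGOW
Query: F face = YWOW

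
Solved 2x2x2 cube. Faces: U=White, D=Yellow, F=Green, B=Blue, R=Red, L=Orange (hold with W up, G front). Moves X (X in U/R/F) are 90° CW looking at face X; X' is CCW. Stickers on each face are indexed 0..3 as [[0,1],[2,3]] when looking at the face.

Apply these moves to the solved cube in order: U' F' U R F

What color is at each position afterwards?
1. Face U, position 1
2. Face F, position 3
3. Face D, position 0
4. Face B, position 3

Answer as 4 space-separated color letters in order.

Answer: G O R B

Derivation:
After move 1 (U'): U=WWWW F=OOGG R=GGRR B=RRBB L=BBOO
After move 2 (F'): F=OGOG U=WWGR R=YGYR D=BOYY L=BWOW
After move 3 (U): U=GWRW F=YGOG R=RRYR B=BWBB L=OGOW
After move 4 (R): R=YRRR U=GGRG F=YOOY D=BBYB B=WWWB
After move 5 (F): F=OYYO U=GGWG R=RRGR D=RYYB L=OBOB
Query 1: U[1] = G
Query 2: F[3] = O
Query 3: D[0] = R
Query 4: B[3] = B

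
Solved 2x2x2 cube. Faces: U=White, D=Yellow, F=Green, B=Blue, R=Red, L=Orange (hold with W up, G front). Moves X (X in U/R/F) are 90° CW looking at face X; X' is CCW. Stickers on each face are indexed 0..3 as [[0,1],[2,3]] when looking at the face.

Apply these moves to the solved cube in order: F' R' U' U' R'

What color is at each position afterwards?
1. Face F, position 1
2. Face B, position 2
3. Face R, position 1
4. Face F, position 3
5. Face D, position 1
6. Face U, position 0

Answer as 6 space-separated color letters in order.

Answer: R G Y W B B

Derivation:
After move 1 (F'): F=GGGG U=WWRR R=YRYR D=OOYY L=OWOW
After move 2 (R'): R=RRYY U=WBRB F=GWGR D=OGYG B=YBOB
After move 3 (U'): U=BBWR F=OWGR R=GWYY B=RROB L=YBOW
After move 4 (U'): U=BRBW F=YBGR R=OWYY B=GWOB L=RROW
After move 5 (R'): R=WYOY U=BOBG F=YRGW D=OBYR B=GWGB
Query 1: F[1] = R
Query 2: B[2] = G
Query 3: R[1] = Y
Query 4: F[3] = W
Query 5: D[1] = B
Query 6: U[0] = B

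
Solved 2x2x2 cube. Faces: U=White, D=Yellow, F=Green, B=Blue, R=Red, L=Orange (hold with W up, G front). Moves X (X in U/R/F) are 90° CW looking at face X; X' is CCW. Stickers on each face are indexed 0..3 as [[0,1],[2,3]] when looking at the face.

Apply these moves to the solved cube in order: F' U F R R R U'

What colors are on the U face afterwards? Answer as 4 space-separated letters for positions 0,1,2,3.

After move 1 (F'): F=GGGG U=WWRR R=YRYR D=OOYY L=OWOW
After move 2 (U): U=RWRW F=YRGG R=BBYR B=OWBB L=GGOW
After move 3 (F): F=GYGR U=RWWG R=RBWR D=YBYY L=GOOO
After move 4 (R): R=WRRB U=RYWR F=GBGY D=YBYO B=GWWB
After move 5 (R): R=RWBR U=RBWY F=GBGO D=YWYG B=RWYB
After move 6 (R): R=BRRW U=RBWO F=GWGG D=YYYR B=YWBB
After move 7 (U'): U=BORW F=GOGG R=GWRW B=BRBB L=YWOO
Query: U face = BORW

Answer: B O R W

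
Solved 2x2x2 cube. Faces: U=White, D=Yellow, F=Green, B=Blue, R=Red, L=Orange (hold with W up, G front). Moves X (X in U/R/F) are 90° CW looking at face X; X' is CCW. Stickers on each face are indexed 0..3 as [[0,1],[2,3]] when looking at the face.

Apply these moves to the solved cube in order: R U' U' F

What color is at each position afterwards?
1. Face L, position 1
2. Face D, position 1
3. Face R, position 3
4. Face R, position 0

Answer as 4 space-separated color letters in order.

After move 1 (R): R=RRRR U=WGWG F=GYGY D=YBYB B=WBWB
After move 2 (U'): U=GGWW F=OOGY R=GYRR B=RRWB L=WBOO
After move 3 (U'): U=GWGW F=WBGY R=OORR B=GYWB L=RROO
After move 4 (F): F=GWYB U=GWOR R=GOWR D=ROYB L=RYOB
Query 1: L[1] = Y
Query 2: D[1] = O
Query 3: R[3] = R
Query 4: R[0] = G

Answer: Y O R G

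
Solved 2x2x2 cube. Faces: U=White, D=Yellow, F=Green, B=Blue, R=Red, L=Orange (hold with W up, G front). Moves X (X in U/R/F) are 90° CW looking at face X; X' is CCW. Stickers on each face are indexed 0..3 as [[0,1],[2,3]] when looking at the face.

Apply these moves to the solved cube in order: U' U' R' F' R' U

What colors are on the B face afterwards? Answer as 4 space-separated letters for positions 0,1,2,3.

After move 1 (U'): U=WWWW F=OOGG R=GGRR B=RRBB L=BBOO
After move 2 (U'): U=WWWW F=BBGG R=OORR B=GGBB L=RROO
After move 3 (R'): R=OROR U=WBWG F=BWGW D=YBYG B=YGYB
After move 4 (F'): F=WWBG U=WBOO R=BRYR D=ROYG L=RGOW
After move 5 (R'): R=RRBY U=WYOY F=WBBO D=RWYG B=GGOB
After move 6 (U): U=OWYY F=RRBO R=GGBY B=RGOB L=WBOW
Query: B face = RGOB

Answer: R G O B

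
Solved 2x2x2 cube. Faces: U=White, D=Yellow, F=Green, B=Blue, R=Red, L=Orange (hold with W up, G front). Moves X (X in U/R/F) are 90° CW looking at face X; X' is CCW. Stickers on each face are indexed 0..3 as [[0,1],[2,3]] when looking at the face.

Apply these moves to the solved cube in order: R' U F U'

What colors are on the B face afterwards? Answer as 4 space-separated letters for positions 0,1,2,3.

Answer: B B Y B

Derivation:
After move 1 (R'): R=RRRR U=WBWB F=GWGW D=YGYG B=YBYB
After move 2 (U): U=WWBB F=RRGW R=YBRR B=OOYB L=GWOO
After move 3 (F): F=GRWR U=WWOW R=BBBR D=RYYG L=GYOG
After move 4 (U'): U=WWWO F=GYWR R=GRBR B=BBYB L=OOOG
Query: B face = BBYB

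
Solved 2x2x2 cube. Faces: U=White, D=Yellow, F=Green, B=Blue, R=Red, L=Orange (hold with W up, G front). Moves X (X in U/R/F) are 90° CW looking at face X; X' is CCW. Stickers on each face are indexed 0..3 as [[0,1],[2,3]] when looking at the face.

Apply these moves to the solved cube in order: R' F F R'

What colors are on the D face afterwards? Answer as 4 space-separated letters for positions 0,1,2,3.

After move 1 (R'): R=RRRR U=WBWB F=GWGW D=YGYG B=YBYB
After move 2 (F): F=GGWW U=WBOO R=WRBR D=RRYG L=OYOG
After move 3 (F): F=WGWG U=WBGY R=OROR D=BWYG L=OROR
After move 4 (R'): R=RROO U=WYGY F=WBWY D=BGYG B=GBWB
Query: D face = BGYG

Answer: B G Y G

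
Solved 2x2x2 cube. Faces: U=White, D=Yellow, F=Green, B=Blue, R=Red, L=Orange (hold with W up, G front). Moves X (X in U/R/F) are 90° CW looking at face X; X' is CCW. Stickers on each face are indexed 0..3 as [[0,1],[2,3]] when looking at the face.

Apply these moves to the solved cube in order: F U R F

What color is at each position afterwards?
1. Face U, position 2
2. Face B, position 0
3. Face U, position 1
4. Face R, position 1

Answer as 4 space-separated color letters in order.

After move 1 (F): F=GGGG U=WWOO R=WRWR D=RRYY L=OYOY
After move 2 (U): U=OWOW F=WRGG R=BBWR B=OYBB L=GGOY
After move 3 (R): R=WBRB U=OROG F=WRGY D=RBYO B=WYWB
After move 4 (F): F=GWYR U=ORYG R=OBGB D=RWYO L=GROB
Query 1: U[2] = Y
Query 2: B[0] = W
Query 3: U[1] = R
Query 4: R[1] = B

Answer: Y W R B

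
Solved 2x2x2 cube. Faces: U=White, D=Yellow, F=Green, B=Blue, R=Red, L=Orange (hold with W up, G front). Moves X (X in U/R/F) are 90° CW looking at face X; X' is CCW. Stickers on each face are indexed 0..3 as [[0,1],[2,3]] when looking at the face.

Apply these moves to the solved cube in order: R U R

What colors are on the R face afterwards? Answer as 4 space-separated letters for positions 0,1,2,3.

Answer: R W R B

Derivation:
After move 1 (R): R=RRRR U=WGWG F=GYGY D=YBYB B=WBWB
After move 2 (U): U=WWGG F=RRGY R=WBRR B=OOWB L=GYOO
After move 3 (R): R=RWRB U=WRGY F=RBGB D=YWYO B=GOWB
Query: R face = RWRB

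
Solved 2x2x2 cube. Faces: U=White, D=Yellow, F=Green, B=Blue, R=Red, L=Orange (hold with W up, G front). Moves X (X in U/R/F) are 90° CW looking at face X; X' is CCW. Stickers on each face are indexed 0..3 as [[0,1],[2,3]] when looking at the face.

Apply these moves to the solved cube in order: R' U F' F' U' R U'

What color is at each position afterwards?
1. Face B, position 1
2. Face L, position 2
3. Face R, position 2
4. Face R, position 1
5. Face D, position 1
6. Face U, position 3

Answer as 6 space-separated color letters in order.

After move 1 (R'): R=RRRR U=WBWB F=GWGW D=YGYG B=YBYB
After move 2 (U): U=WWBB F=RRGW R=YBRR B=OOYB L=GWOO
After move 3 (F'): F=RWRG U=WWYR R=GBYR D=WOYG L=GBOB
After move 4 (F'): F=WGRR U=WWGY R=OBWR D=BBYG L=GROY
After move 5 (U'): U=WYWG F=GRRR R=WGWR B=OBYB L=OOOY
After move 6 (R): R=WWRG U=WRWR F=GBRG D=BYYO B=GBYB
After move 7 (U'): U=RRWW F=OORG R=GBRG B=WWYB L=GBOY
Query 1: B[1] = W
Query 2: L[2] = O
Query 3: R[2] = R
Query 4: R[1] = B
Query 5: D[1] = Y
Query 6: U[3] = W

Answer: W O R B Y W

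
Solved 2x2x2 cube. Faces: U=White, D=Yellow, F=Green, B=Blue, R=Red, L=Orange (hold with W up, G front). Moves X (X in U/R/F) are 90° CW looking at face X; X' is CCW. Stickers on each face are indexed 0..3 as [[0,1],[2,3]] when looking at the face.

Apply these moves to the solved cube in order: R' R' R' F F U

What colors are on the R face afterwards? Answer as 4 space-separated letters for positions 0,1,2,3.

Answer: W B O R

Derivation:
After move 1 (R'): R=RRRR U=WBWB F=GWGW D=YGYG B=YBYB
After move 2 (R'): R=RRRR U=WYWY F=GBGB D=YWYW B=GBGB
After move 3 (R'): R=RRRR U=WGWG F=GYGY D=YBYB B=WBWB
After move 4 (F): F=GGYY U=WGOO R=WRGR D=RRYB L=OYOB
After move 5 (F): F=YGYG U=WGBY R=OROR D=GWYB L=OROR
After move 6 (U): U=BWYG F=ORYG R=WBOR B=ORWB L=YGOR
Query: R face = WBOR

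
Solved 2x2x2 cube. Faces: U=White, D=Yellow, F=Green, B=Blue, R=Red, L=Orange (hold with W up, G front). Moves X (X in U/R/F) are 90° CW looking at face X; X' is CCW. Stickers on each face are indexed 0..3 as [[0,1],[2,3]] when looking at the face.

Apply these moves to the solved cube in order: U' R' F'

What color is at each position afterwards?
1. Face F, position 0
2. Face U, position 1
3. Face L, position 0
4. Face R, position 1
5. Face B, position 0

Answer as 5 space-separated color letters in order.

After move 1 (U'): U=WWWW F=OOGG R=GGRR B=RRBB L=BBOO
After move 2 (R'): R=GRGR U=WBWR F=OWGW D=YOYG B=YRYB
After move 3 (F'): F=WWOG U=WBGG R=ORYR D=BOYG L=BROW
Query 1: F[0] = W
Query 2: U[1] = B
Query 3: L[0] = B
Query 4: R[1] = R
Query 5: B[0] = Y

Answer: W B B R Y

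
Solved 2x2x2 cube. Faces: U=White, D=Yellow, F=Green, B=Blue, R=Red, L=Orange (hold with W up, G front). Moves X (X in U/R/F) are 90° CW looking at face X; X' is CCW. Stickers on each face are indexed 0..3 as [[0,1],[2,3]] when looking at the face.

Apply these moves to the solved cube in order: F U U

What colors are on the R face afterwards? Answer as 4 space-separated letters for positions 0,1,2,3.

After move 1 (F): F=GGGG U=WWOO R=WRWR D=RRYY L=OYOY
After move 2 (U): U=OWOW F=WRGG R=BBWR B=OYBB L=GGOY
After move 3 (U): U=OOWW F=BBGG R=OYWR B=GGBB L=WROY
Query: R face = OYWR

Answer: O Y W R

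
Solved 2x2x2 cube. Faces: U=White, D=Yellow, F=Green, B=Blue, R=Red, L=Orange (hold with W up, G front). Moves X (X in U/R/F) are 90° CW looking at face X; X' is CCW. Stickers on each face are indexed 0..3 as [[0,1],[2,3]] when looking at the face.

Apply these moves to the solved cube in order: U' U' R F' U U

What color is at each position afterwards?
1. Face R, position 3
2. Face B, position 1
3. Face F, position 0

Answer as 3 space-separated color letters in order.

After move 1 (U'): U=WWWW F=OOGG R=GGRR B=RRBB L=BBOO
After move 2 (U'): U=WWWW F=BBGG R=OORR B=GGBB L=RROO
After move 3 (R): R=RORO U=WBWG F=BYGY D=YBYG B=WGWB
After move 4 (F'): F=YYBG U=WBRR R=BOYO D=ROYG L=RGOW
After move 5 (U): U=RWRB F=BOBG R=WGYO B=RGWB L=YYOW
After move 6 (U): U=RRBW F=WGBG R=RGYO B=YYWB L=BOOW
Query 1: R[3] = O
Query 2: B[1] = Y
Query 3: F[0] = W

Answer: O Y W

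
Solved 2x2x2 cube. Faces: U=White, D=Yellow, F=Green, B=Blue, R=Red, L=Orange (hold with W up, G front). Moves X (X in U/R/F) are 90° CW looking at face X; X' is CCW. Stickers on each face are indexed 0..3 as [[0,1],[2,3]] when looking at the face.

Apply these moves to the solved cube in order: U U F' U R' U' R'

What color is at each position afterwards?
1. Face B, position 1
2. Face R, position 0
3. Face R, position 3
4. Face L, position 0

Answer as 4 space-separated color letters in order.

After move 1 (U): U=WWWW F=RRGG R=BBRR B=OOBB L=GGOO
After move 2 (U): U=WWWW F=BBGG R=OORR B=GGBB L=RROO
After move 3 (F'): F=BGBG U=WWOR R=YOYR D=ROYY L=RWOW
After move 4 (U): U=OWRW F=YOBG R=GGYR B=RWBB L=BGOW
After move 5 (R'): R=GRGY U=OBRR F=YWBW D=ROYG B=YWOB
After move 6 (U'): U=BROR F=BGBW R=YWGY B=GROB L=YWOW
After move 7 (R'): R=WYYG U=BOOG F=BRBR D=RGYW B=GROB
Query 1: B[1] = R
Query 2: R[0] = W
Query 3: R[3] = G
Query 4: L[0] = Y

Answer: R W G Y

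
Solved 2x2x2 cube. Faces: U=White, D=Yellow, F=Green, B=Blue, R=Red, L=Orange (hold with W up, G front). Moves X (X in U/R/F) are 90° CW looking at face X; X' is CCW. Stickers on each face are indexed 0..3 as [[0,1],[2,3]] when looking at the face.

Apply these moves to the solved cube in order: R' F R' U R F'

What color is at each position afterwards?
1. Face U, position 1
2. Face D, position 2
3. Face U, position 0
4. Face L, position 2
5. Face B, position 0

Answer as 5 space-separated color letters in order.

Answer: R Y O O Y

Derivation:
After move 1 (R'): R=RRRR U=WBWB F=GWGW D=YGYG B=YBYB
After move 2 (F): F=GGWW U=WBOO R=WRBR D=RRYG L=OYOG
After move 3 (R'): R=RRWB U=WYOY F=GBWO D=RGYW B=GBRB
After move 4 (U): U=OWYY F=RRWO R=GBWB B=OYRB L=GBOG
After move 5 (R): R=WGBB U=ORYO F=RGWW D=RRYO B=YYWB
After move 6 (F'): F=GWRW U=ORWB R=RGRB D=BGYO L=GOOY
Query 1: U[1] = R
Query 2: D[2] = Y
Query 3: U[0] = O
Query 4: L[2] = O
Query 5: B[0] = Y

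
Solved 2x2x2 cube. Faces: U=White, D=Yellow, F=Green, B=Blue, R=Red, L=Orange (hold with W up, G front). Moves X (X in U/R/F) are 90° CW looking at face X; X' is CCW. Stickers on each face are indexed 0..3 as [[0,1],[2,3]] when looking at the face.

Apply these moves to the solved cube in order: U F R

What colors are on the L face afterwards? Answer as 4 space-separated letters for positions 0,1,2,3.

After move 1 (U): U=WWWW F=RRGG R=BBRR B=OOBB L=GGOO
After move 2 (F): F=GRGR U=WWOG R=WBWR D=RBYY L=GYOY
After move 3 (R): R=WWRB U=WROR F=GBGY D=RBYO B=GOWB
Query: L face = GYOY

Answer: G Y O Y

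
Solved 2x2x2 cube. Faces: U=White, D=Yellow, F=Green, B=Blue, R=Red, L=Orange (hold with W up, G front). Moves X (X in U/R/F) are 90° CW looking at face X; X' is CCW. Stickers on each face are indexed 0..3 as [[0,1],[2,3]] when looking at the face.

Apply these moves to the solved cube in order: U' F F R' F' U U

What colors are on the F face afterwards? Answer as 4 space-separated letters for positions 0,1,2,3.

After move 1 (U'): U=WWWW F=OOGG R=GGRR B=RRBB L=BBOO
After move 2 (F): F=GOGO U=WWOB R=WGWR D=RGYY L=BYOY
After move 3 (F): F=GGOO U=WWYY R=OGBR D=WWYY L=BROG
After move 4 (R'): R=GROB U=WBYR F=GWOY D=WGYO B=YRWB
After move 5 (F'): F=WYGO U=WBGO R=GRWB D=RGYO L=BROY
After move 6 (U): U=GWOB F=GRGO R=YRWB B=BRWB L=WYOY
After move 7 (U): U=OGBW F=YRGO R=BRWB B=WYWB L=GROY
Query: F face = YRGO

Answer: Y R G O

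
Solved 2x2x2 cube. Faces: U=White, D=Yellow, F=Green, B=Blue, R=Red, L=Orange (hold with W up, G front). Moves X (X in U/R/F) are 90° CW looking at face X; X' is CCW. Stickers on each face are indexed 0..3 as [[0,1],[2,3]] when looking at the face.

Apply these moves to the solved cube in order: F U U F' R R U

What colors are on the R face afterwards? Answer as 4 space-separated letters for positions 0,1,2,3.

After move 1 (F): F=GGGG U=WWOO R=WRWR D=RRYY L=OYOY
After move 2 (U): U=OWOW F=WRGG R=BBWR B=OYBB L=GGOY
After move 3 (U): U=OOWW F=BBGG R=OYWR B=GGBB L=WROY
After move 4 (F'): F=BGBG U=OOOW R=RYRR D=RYYY L=WWOW
After move 5 (R): R=RRRY U=OGOG F=BYBY D=RBYG B=WGOB
After move 6 (R): R=RRYR U=OYOY F=BBBG D=ROYW B=GGGB
After move 7 (U): U=OOYY F=RRBG R=GGYR B=WWGB L=BBOW
Query: R face = GGYR

Answer: G G Y R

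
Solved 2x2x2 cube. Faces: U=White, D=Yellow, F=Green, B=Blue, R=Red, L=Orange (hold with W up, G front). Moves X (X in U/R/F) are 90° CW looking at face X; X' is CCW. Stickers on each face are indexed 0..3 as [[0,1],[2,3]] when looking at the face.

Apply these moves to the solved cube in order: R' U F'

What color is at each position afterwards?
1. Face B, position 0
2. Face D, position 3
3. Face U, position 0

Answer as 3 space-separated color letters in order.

After move 1 (R'): R=RRRR U=WBWB F=GWGW D=YGYG B=YBYB
After move 2 (U): U=WWBB F=RRGW R=YBRR B=OOYB L=GWOO
After move 3 (F'): F=RWRG U=WWYR R=GBYR D=WOYG L=GBOB
Query 1: B[0] = O
Query 2: D[3] = G
Query 3: U[0] = W

Answer: O G W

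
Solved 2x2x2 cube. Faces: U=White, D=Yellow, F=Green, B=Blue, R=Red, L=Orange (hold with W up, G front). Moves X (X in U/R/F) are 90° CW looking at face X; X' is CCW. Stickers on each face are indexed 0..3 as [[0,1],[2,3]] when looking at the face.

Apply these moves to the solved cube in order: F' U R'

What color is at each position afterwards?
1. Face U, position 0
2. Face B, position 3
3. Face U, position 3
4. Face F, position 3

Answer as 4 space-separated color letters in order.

Answer: R B O W

Derivation:
After move 1 (F'): F=GGGG U=WWRR R=YRYR D=OOYY L=OWOW
After move 2 (U): U=RWRW F=YRGG R=BBYR B=OWBB L=GGOW
After move 3 (R'): R=BRBY U=RBRO F=YWGW D=ORYG B=YWOB
Query 1: U[0] = R
Query 2: B[3] = B
Query 3: U[3] = O
Query 4: F[3] = W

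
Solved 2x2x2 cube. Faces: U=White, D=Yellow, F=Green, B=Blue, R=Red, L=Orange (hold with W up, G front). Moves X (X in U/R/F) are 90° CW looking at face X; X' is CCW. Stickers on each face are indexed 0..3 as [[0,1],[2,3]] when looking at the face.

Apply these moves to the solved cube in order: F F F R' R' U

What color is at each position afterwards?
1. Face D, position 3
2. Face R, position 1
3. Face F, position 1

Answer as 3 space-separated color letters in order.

After move 1 (F): F=GGGG U=WWOO R=WRWR D=RRYY L=OYOY
After move 2 (F): F=GGGG U=WWYY R=OROR D=WWYY L=OROR
After move 3 (F): F=GGGG U=WWRR R=YRYR D=OOYY L=OWOW
After move 4 (R'): R=RRYY U=WBRB F=GWGR D=OGYG B=YBOB
After move 5 (R'): R=RYRY U=WORY F=GBGB D=OWYR B=GBGB
After move 6 (U): U=RWYO F=RYGB R=GBRY B=OWGB L=GBOW
Query 1: D[3] = R
Query 2: R[1] = B
Query 3: F[1] = Y

Answer: R B Y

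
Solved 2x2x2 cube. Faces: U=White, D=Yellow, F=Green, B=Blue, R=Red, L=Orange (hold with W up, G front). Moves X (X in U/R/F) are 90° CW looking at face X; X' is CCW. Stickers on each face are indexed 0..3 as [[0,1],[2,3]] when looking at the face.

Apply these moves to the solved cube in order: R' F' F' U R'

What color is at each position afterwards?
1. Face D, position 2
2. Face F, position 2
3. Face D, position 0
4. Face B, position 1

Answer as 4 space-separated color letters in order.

Answer: Y W B R

Derivation:
After move 1 (R'): R=RRRR U=WBWB F=GWGW D=YGYG B=YBYB
After move 2 (F'): F=WWGG U=WBRR R=GRYR D=OOYG L=OBOW
After move 3 (F'): F=WGWG U=WBGY R=OROR D=BWYG L=OROR
After move 4 (U): U=GWYB F=ORWG R=YBOR B=ORYB L=WGOR
After move 5 (R'): R=BRYO U=GYYO F=OWWB D=BRYG B=GRWB
Query 1: D[2] = Y
Query 2: F[2] = W
Query 3: D[0] = B
Query 4: B[1] = R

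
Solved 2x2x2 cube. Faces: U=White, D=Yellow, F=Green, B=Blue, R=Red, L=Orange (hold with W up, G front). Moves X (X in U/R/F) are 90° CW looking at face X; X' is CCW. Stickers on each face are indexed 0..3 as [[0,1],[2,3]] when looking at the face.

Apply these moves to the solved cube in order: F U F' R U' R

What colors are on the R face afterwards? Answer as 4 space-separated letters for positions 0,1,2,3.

Answer: R R B Y

Derivation:
After move 1 (F): F=GGGG U=WWOO R=WRWR D=RRYY L=OYOY
After move 2 (U): U=OWOW F=WRGG R=BBWR B=OYBB L=GGOY
After move 3 (F'): F=RGWG U=OWBW R=RBRR D=GYYY L=GWOO
After move 4 (R): R=RRRB U=OGBG F=RYWY D=GBYO B=WYWB
After move 5 (U'): U=GGOB F=GWWY R=RYRB B=RRWB L=WYOO
After move 6 (R): R=RRBY U=GWOY F=GBWO D=GWYR B=BRGB
Query: R face = RRBY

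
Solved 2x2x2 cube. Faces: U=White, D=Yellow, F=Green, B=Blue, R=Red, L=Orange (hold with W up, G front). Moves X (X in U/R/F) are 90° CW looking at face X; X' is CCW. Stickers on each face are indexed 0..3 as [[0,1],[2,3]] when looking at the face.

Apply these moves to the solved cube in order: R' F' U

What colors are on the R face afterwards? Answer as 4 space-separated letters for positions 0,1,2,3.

After move 1 (R'): R=RRRR U=WBWB F=GWGW D=YGYG B=YBYB
After move 2 (F'): F=WWGG U=WBRR R=GRYR D=OOYG L=OBOW
After move 3 (U): U=RWRB F=GRGG R=YBYR B=OBYB L=WWOW
Query: R face = YBYR

Answer: Y B Y R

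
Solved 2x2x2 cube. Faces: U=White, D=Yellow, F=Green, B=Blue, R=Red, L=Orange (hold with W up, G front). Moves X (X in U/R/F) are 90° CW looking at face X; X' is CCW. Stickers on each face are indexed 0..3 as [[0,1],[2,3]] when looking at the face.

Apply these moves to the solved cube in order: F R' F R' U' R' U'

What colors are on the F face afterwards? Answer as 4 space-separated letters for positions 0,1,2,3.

After move 1 (F): F=GGGG U=WWOO R=WRWR D=RRYY L=OYOY
After move 2 (R'): R=RRWW U=WBOB F=GWGO D=RGYG B=YBRB
After move 3 (F): F=GGOW U=WBYY R=ORBW D=WRYG L=OROG
After move 4 (R'): R=RWOB U=WRYY F=GBOY D=WGYW B=GBRB
After move 5 (U'): U=RYWY F=OROY R=GBOB B=RWRB L=GBOG
After move 6 (R'): R=BBGO U=RRWR F=OYOY D=WRYY B=WWGB
After move 7 (U'): U=RRRW F=GBOY R=OYGO B=BBGB L=WWOG
Query: F face = GBOY

Answer: G B O Y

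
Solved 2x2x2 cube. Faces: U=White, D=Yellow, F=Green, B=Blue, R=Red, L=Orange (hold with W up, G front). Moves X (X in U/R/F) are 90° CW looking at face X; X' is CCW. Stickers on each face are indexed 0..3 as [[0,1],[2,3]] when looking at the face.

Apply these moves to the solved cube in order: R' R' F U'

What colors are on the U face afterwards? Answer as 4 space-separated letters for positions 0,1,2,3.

After move 1 (R'): R=RRRR U=WBWB F=GWGW D=YGYG B=YBYB
After move 2 (R'): R=RRRR U=WYWY F=GBGB D=YWYW B=GBGB
After move 3 (F): F=GGBB U=WYOO R=WRYR D=RRYW L=OYOW
After move 4 (U'): U=YOWO F=OYBB R=GGYR B=WRGB L=GBOW
Query: U face = YOWO

Answer: Y O W O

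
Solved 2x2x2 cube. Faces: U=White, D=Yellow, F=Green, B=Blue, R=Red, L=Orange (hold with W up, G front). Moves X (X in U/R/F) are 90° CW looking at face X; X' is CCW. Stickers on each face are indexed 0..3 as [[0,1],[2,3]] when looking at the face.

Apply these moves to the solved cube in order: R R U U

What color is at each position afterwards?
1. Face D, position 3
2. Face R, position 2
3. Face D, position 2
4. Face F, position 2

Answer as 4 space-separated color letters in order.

After move 1 (R): R=RRRR U=WGWG F=GYGY D=YBYB B=WBWB
After move 2 (R): R=RRRR U=WYWY F=GBGB D=YWYW B=GBGB
After move 3 (U): U=WWYY F=RRGB R=GBRR B=OOGB L=GBOO
After move 4 (U): U=YWYW F=GBGB R=OORR B=GBGB L=RROO
Query 1: D[3] = W
Query 2: R[2] = R
Query 3: D[2] = Y
Query 4: F[2] = G

Answer: W R Y G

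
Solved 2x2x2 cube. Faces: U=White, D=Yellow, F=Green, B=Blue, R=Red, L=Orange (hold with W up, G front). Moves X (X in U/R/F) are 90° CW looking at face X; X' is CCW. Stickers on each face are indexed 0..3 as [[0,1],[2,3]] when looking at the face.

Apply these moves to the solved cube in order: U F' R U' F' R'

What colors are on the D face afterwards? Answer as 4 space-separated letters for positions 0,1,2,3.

Answer: O Y Y R

Derivation:
After move 1 (U): U=WWWW F=RRGG R=BBRR B=OOBB L=GGOO
After move 2 (F'): F=RGRG U=WWBR R=YBYR D=GOYY L=GWOW
After move 3 (R): R=YYRB U=WGBG F=RORY D=GBYO B=ROWB
After move 4 (U'): U=GGWB F=GWRY R=RORB B=YYWB L=ROOW
After move 5 (F'): F=WYGR U=GGRR R=BOGB D=OWYO L=RBOW
After move 6 (R'): R=OBBG U=GWRY F=WGGR D=OYYR B=OYWB
Query: D face = OYYR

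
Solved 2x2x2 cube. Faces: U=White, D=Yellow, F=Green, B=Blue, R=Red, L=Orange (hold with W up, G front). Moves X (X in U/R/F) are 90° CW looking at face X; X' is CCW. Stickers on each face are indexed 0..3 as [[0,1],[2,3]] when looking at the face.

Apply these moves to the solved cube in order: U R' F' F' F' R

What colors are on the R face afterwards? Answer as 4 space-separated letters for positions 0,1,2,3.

Answer: O W R R

Derivation:
After move 1 (U): U=WWWW F=RRGG R=BBRR B=OOBB L=GGOO
After move 2 (R'): R=BRBR U=WBWO F=RWGW D=YRYG B=YOYB
After move 3 (F'): F=WWRG U=WBBB R=RRYR D=GOYG L=GOOW
After move 4 (F'): F=WGWR U=WBRY R=ORGR D=OWYG L=GBOB
After move 5 (F'): F=GRWW U=WBOG R=WROR D=BBYG L=GYOR
After move 6 (R): R=OWRR U=WROW F=GBWG D=BYYY B=GOBB
Query: R face = OWRR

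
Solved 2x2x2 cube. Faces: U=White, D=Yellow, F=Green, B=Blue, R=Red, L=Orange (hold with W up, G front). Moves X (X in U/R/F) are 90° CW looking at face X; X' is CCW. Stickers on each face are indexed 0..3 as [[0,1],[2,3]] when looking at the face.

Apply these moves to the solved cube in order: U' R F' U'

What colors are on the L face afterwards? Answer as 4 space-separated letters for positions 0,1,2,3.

Answer: W R O W

Derivation:
After move 1 (U'): U=WWWW F=OOGG R=GGRR B=RRBB L=BBOO
After move 2 (R): R=RGRG U=WOWG F=OYGY D=YBYR B=WRWB
After move 3 (F'): F=YYOG U=WORR R=BGYG D=BOYR L=BGOW
After move 4 (U'): U=ORWR F=BGOG R=YYYG B=BGWB L=WROW
Query: L face = WROW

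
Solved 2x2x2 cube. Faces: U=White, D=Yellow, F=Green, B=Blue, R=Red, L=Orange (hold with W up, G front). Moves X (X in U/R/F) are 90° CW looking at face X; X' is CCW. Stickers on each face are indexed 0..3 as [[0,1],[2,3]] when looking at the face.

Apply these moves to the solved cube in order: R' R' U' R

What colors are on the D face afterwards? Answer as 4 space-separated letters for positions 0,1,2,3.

Answer: Y G Y R

Derivation:
After move 1 (R'): R=RRRR U=WBWB F=GWGW D=YGYG B=YBYB
After move 2 (R'): R=RRRR U=WYWY F=GBGB D=YWYW B=GBGB
After move 3 (U'): U=YYWW F=OOGB R=GBRR B=RRGB L=GBOO
After move 4 (R): R=RGRB U=YOWB F=OWGW D=YGYR B=WRYB
Query: D face = YGYR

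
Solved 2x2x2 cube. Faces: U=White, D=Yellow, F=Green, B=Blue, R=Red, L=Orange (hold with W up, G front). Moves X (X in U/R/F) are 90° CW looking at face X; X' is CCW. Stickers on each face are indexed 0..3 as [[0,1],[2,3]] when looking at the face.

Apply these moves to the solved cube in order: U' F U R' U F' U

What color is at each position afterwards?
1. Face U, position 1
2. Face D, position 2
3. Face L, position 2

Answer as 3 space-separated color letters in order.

After move 1 (U'): U=WWWW F=OOGG R=GGRR B=RRBB L=BBOO
After move 2 (F): F=GOGO U=WWOB R=WGWR D=RGYY L=BYOY
After move 3 (U): U=OWBW F=WGGO R=RRWR B=BYBB L=GOOY
After move 4 (R'): R=RRRW U=OBBB F=WWGW D=RGYO B=YYGB
After move 5 (U): U=BOBB F=RRGW R=YYRW B=GOGB L=WWOY
After move 6 (F'): F=RWRG U=BOYR R=GYRW D=WYYO L=WBOB
After move 7 (U): U=YBRO F=GYRG R=GORW B=WBGB L=RWOB
Query 1: U[1] = B
Query 2: D[2] = Y
Query 3: L[2] = O

Answer: B Y O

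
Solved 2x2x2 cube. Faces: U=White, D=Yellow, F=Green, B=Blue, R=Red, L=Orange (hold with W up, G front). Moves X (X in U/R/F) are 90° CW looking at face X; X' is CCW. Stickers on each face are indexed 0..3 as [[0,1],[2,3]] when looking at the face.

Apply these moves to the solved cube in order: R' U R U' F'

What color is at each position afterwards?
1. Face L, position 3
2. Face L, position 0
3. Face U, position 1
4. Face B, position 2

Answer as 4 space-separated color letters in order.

After move 1 (R'): R=RRRR U=WBWB F=GWGW D=YGYG B=YBYB
After move 2 (U): U=WWBB F=RRGW R=YBRR B=OOYB L=GWOO
After move 3 (R): R=RYRB U=WRBW F=RGGG D=YYYO B=BOWB
After move 4 (U'): U=RWWB F=GWGG R=RGRB B=RYWB L=BOOO
After move 5 (F'): F=WGGG U=RWRR R=YGYB D=OOYO L=BBOW
Query 1: L[3] = W
Query 2: L[0] = B
Query 3: U[1] = W
Query 4: B[2] = W

Answer: W B W W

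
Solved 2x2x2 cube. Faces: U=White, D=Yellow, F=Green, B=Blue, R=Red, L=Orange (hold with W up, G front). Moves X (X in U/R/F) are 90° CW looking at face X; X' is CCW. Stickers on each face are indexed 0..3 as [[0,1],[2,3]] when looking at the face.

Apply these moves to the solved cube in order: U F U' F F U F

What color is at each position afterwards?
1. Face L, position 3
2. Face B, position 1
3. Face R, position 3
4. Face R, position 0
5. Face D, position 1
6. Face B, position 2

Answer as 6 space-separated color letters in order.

After move 1 (U): U=WWWW F=RRGG R=BBRR B=OOBB L=GGOO
After move 2 (F): F=GRGR U=WWOG R=WBWR D=RBYY L=GYOY
After move 3 (U'): U=WGWO F=GYGR R=GRWR B=WBBB L=OOOY
After move 4 (F): F=GGRY U=WGYO R=WROR D=WGYY L=OROB
After move 5 (F): F=RGYG U=WGBR R=YROR D=OWYY L=OWOG
After move 6 (U): U=BWRG F=YRYG R=WBOR B=OWBB L=RGOG
After move 7 (F): F=YYGR U=BWGG R=RBGR D=OWYY L=ROOW
Query 1: L[3] = W
Query 2: B[1] = W
Query 3: R[3] = R
Query 4: R[0] = R
Query 5: D[1] = W
Query 6: B[2] = B

Answer: W W R R W B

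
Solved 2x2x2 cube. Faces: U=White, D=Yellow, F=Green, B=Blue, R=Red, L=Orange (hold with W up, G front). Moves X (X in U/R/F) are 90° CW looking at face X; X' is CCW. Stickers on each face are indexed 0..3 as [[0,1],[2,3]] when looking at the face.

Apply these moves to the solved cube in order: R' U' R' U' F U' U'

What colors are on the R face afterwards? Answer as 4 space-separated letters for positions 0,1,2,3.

After move 1 (R'): R=RRRR U=WBWB F=GWGW D=YGYG B=YBYB
After move 2 (U'): U=BBWW F=OOGW R=GWRR B=RRYB L=YBOO
After move 3 (R'): R=WRGR U=BYWR F=OBGW D=YOYW B=GRGB
After move 4 (U'): U=YRBW F=YBGW R=OBGR B=WRGB L=GROO
After move 5 (F): F=GYWB U=YROR R=BBWR D=GOYW L=GYOO
After move 6 (U'): U=RRYO F=GYWB R=GYWR B=BBGB L=WROO
After move 7 (U'): U=RORY F=WRWB R=GYWR B=GYGB L=BBOO
Query: R face = GYWR

Answer: G Y W R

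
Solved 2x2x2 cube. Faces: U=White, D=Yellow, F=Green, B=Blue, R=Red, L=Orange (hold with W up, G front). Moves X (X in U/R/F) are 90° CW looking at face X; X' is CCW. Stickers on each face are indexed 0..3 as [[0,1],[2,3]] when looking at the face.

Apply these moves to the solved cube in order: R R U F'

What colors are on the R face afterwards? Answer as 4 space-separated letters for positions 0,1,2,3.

Answer: W B Y R

Derivation:
After move 1 (R): R=RRRR U=WGWG F=GYGY D=YBYB B=WBWB
After move 2 (R): R=RRRR U=WYWY F=GBGB D=YWYW B=GBGB
After move 3 (U): U=WWYY F=RRGB R=GBRR B=OOGB L=GBOO
After move 4 (F'): F=RBRG U=WWGR R=WBYR D=BOYW L=GYOY
Query: R face = WBYR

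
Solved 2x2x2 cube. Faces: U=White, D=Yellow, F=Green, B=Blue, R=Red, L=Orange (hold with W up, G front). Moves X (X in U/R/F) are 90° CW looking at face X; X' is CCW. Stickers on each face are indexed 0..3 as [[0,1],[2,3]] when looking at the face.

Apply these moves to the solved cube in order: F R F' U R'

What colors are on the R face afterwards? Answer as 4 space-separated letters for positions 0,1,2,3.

After move 1 (F): F=GGGG U=WWOO R=WRWR D=RRYY L=OYOY
After move 2 (R): R=WWRR U=WGOG F=GRGY D=RBYB B=OBWB
After move 3 (F'): F=RYGG U=WGWR R=BWRR D=YYYB L=OGOO
After move 4 (U): U=WWRG F=BWGG R=OBRR B=OGWB L=RYOO
After move 5 (R'): R=BROR U=WWRO F=BWGG D=YWYG B=BGYB
Query: R face = BROR

Answer: B R O R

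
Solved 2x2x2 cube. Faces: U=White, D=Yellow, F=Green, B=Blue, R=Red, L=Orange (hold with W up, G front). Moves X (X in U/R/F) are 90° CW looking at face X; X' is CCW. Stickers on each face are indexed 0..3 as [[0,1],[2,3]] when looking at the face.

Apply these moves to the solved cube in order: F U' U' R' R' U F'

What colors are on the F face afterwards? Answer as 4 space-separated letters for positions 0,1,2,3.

After move 1 (F): F=GGGG U=WWOO R=WRWR D=RRYY L=OYOY
After move 2 (U'): U=WOWO F=OYGG R=GGWR B=WRBB L=BBOY
After move 3 (U'): U=OOWW F=BBGG R=OYWR B=GGBB L=WROY
After move 4 (R'): R=YROW U=OBWG F=BOGW D=RBYG B=YGRB
After move 5 (R'): R=RWYO U=ORWY F=BBGG D=ROYW B=GGBB
After move 6 (U): U=WOYR F=RWGG R=GGYO B=WRBB L=BBOY
After move 7 (F'): F=WGRG U=WOGY R=OGRO D=BYYW L=BROY
Query: F face = WGRG

Answer: W G R G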